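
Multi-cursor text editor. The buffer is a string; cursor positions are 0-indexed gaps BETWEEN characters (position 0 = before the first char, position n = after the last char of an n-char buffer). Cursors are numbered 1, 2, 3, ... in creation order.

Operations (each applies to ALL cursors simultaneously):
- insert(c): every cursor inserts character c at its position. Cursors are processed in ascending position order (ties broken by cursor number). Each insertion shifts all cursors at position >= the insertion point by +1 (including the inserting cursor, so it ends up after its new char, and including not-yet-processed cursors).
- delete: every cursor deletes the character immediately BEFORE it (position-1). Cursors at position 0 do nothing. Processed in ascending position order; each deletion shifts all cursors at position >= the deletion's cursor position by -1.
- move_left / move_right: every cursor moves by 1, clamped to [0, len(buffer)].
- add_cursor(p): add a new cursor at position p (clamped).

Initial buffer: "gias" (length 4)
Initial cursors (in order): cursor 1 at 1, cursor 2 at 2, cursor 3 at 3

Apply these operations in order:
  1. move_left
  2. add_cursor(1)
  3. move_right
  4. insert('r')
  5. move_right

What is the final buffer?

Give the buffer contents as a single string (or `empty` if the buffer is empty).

Answer: grirrars

Derivation:
After op 1 (move_left): buffer="gias" (len 4), cursors c1@0 c2@1 c3@2, authorship ....
After op 2 (add_cursor(1)): buffer="gias" (len 4), cursors c1@0 c2@1 c4@1 c3@2, authorship ....
After op 3 (move_right): buffer="gias" (len 4), cursors c1@1 c2@2 c4@2 c3@3, authorship ....
After op 4 (insert('r')): buffer="grirrars" (len 8), cursors c1@2 c2@5 c4@5 c3@7, authorship .1.24.3.
After op 5 (move_right): buffer="grirrars" (len 8), cursors c1@3 c2@6 c4@6 c3@8, authorship .1.24.3.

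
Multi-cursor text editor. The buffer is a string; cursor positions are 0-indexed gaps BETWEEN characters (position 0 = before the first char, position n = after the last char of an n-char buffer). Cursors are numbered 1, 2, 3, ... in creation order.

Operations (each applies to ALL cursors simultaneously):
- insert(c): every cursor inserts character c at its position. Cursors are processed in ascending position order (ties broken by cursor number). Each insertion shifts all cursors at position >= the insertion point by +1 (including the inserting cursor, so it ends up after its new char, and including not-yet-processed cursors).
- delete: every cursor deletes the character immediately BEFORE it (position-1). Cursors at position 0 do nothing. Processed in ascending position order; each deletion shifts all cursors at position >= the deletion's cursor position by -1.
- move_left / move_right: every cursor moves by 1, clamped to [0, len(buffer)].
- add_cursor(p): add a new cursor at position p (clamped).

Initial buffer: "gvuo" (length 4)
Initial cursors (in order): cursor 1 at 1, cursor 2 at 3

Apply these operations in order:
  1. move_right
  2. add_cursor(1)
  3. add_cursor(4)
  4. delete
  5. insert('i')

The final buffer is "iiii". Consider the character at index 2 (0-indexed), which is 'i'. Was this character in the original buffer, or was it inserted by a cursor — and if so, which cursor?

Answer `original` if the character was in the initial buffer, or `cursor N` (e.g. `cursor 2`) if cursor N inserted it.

Answer: cursor 3

Derivation:
After op 1 (move_right): buffer="gvuo" (len 4), cursors c1@2 c2@4, authorship ....
After op 2 (add_cursor(1)): buffer="gvuo" (len 4), cursors c3@1 c1@2 c2@4, authorship ....
After op 3 (add_cursor(4)): buffer="gvuo" (len 4), cursors c3@1 c1@2 c2@4 c4@4, authorship ....
After op 4 (delete): buffer="" (len 0), cursors c1@0 c2@0 c3@0 c4@0, authorship 
After op 5 (insert('i')): buffer="iiii" (len 4), cursors c1@4 c2@4 c3@4 c4@4, authorship 1234
Authorship (.=original, N=cursor N): 1 2 3 4
Index 2: author = 3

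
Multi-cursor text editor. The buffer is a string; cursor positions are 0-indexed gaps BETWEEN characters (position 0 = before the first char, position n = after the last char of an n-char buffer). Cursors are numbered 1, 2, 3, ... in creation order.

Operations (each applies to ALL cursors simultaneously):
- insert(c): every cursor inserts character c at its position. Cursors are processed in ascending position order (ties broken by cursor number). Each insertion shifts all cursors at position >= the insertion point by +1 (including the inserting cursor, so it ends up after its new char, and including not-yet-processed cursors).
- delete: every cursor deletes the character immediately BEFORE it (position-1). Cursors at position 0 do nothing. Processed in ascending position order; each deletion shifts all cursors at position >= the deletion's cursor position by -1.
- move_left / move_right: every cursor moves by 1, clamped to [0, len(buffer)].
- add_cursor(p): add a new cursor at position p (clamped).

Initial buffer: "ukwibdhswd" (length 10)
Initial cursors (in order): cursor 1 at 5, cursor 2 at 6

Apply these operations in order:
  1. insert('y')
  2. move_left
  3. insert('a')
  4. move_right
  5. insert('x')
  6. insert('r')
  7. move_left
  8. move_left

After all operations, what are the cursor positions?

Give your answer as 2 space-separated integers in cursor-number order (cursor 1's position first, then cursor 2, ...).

Answer: 7 12

Derivation:
After op 1 (insert('y')): buffer="ukwibydyhswd" (len 12), cursors c1@6 c2@8, authorship .....1.2....
After op 2 (move_left): buffer="ukwibydyhswd" (len 12), cursors c1@5 c2@7, authorship .....1.2....
After op 3 (insert('a')): buffer="ukwibaydayhswd" (len 14), cursors c1@6 c2@9, authorship .....11.22....
After op 4 (move_right): buffer="ukwibaydayhswd" (len 14), cursors c1@7 c2@10, authorship .....11.22....
After op 5 (insert('x')): buffer="ukwibayxdayxhswd" (len 16), cursors c1@8 c2@12, authorship .....111.222....
After op 6 (insert('r')): buffer="ukwibayxrdayxrhswd" (len 18), cursors c1@9 c2@14, authorship .....1111.2222....
After op 7 (move_left): buffer="ukwibayxrdayxrhswd" (len 18), cursors c1@8 c2@13, authorship .....1111.2222....
After op 8 (move_left): buffer="ukwibayxrdayxrhswd" (len 18), cursors c1@7 c2@12, authorship .....1111.2222....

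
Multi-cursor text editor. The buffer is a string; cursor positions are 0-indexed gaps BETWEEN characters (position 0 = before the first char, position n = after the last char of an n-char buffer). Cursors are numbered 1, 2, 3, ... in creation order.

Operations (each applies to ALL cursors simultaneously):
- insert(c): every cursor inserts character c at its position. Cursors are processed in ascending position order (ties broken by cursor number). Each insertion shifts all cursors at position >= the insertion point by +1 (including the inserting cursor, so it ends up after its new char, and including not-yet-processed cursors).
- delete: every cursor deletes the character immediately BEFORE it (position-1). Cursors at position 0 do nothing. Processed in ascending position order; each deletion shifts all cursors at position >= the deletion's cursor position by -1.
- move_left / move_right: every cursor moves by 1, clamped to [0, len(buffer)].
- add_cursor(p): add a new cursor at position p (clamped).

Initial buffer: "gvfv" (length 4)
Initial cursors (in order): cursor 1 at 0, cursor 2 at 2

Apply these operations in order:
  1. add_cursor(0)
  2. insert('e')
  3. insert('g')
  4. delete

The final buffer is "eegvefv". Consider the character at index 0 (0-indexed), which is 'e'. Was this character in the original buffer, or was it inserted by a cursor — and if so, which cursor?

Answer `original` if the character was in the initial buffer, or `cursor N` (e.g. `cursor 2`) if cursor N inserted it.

After op 1 (add_cursor(0)): buffer="gvfv" (len 4), cursors c1@0 c3@0 c2@2, authorship ....
After op 2 (insert('e')): buffer="eegvefv" (len 7), cursors c1@2 c3@2 c2@5, authorship 13..2..
After op 3 (insert('g')): buffer="eegggvegfv" (len 10), cursors c1@4 c3@4 c2@8, authorship 1313..22..
After op 4 (delete): buffer="eegvefv" (len 7), cursors c1@2 c3@2 c2@5, authorship 13..2..
Authorship (.=original, N=cursor N): 1 3 . . 2 . .
Index 0: author = 1

Answer: cursor 1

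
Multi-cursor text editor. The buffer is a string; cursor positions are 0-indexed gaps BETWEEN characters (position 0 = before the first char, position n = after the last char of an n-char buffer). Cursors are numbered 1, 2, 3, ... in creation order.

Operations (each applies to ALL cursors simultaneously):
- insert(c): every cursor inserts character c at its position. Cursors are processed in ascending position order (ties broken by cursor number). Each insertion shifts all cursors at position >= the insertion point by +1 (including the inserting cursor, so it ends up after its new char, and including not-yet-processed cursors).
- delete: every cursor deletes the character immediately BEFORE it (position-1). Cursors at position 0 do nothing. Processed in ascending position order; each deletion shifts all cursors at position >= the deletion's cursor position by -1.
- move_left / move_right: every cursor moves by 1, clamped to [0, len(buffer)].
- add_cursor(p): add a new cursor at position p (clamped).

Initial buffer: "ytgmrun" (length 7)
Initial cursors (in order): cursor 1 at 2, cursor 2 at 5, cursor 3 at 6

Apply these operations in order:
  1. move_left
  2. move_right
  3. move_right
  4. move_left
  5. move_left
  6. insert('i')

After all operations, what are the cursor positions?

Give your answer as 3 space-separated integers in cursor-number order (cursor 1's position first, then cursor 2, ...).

After op 1 (move_left): buffer="ytgmrun" (len 7), cursors c1@1 c2@4 c3@5, authorship .......
After op 2 (move_right): buffer="ytgmrun" (len 7), cursors c1@2 c2@5 c3@6, authorship .......
After op 3 (move_right): buffer="ytgmrun" (len 7), cursors c1@3 c2@6 c3@7, authorship .......
After op 4 (move_left): buffer="ytgmrun" (len 7), cursors c1@2 c2@5 c3@6, authorship .......
After op 5 (move_left): buffer="ytgmrun" (len 7), cursors c1@1 c2@4 c3@5, authorship .......
After op 6 (insert('i')): buffer="yitgmiriun" (len 10), cursors c1@2 c2@6 c3@8, authorship .1...2.3..

Answer: 2 6 8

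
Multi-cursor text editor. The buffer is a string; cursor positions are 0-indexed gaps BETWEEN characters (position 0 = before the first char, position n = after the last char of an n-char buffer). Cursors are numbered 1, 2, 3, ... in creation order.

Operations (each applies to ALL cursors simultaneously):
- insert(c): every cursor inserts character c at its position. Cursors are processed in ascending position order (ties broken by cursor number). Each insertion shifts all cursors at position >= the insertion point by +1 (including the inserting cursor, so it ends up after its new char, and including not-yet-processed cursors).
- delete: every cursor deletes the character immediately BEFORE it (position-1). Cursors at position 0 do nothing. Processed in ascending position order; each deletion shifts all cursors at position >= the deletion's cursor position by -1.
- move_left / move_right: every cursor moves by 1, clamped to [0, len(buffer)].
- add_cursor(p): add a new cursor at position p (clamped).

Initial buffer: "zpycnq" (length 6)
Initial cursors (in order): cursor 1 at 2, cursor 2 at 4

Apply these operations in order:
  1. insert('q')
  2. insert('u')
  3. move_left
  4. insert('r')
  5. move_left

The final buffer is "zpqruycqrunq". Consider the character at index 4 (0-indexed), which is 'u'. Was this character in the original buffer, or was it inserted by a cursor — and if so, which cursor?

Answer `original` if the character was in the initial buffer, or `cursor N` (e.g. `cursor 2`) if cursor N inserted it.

Answer: cursor 1

Derivation:
After op 1 (insert('q')): buffer="zpqycqnq" (len 8), cursors c1@3 c2@6, authorship ..1..2..
After op 2 (insert('u')): buffer="zpquycqunq" (len 10), cursors c1@4 c2@8, authorship ..11..22..
After op 3 (move_left): buffer="zpquycqunq" (len 10), cursors c1@3 c2@7, authorship ..11..22..
After op 4 (insert('r')): buffer="zpqruycqrunq" (len 12), cursors c1@4 c2@9, authorship ..111..222..
After op 5 (move_left): buffer="zpqruycqrunq" (len 12), cursors c1@3 c2@8, authorship ..111..222..
Authorship (.=original, N=cursor N): . . 1 1 1 . . 2 2 2 . .
Index 4: author = 1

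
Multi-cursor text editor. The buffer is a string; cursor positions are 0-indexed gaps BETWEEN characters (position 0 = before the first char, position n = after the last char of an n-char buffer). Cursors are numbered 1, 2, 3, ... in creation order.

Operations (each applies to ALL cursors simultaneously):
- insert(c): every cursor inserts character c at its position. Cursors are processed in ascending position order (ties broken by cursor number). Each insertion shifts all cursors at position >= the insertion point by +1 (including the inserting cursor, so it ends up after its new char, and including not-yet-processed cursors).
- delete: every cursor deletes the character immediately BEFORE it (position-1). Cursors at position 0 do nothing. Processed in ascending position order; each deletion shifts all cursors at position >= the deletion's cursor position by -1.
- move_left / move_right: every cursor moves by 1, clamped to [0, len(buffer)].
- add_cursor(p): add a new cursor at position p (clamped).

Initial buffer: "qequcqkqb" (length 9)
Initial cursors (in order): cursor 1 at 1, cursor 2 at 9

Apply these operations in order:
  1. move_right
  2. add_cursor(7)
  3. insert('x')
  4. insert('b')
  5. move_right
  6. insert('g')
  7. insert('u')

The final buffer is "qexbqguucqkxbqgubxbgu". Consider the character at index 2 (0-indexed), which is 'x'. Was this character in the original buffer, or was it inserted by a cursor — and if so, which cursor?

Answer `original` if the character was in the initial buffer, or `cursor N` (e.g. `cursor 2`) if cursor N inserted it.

After op 1 (move_right): buffer="qequcqkqb" (len 9), cursors c1@2 c2@9, authorship .........
After op 2 (add_cursor(7)): buffer="qequcqkqb" (len 9), cursors c1@2 c3@7 c2@9, authorship .........
After op 3 (insert('x')): buffer="qexqucqkxqbx" (len 12), cursors c1@3 c3@9 c2@12, authorship ..1.....3..2
After op 4 (insert('b')): buffer="qexbqucqkxbqbxb" (len 15), cursors c1@4 c3@11 c2@15, authorship ..11.....33..22
After op 5 (move_right): buffer="qexbqucqkxbqbxb" (len 15), cursors c1@5 c3@12 c2@15, authorship ..11.....33..22
After op 6 (insert('g')): buffer="qexbqgucqkxbqgbxbg" (len 18), cursors c1@6 c3@14 c2@18, authorship ..11.1....33.3.222
After op 7 (insert('u')): buffer="qexbqguucqkxbqgubxbgu" (len 21), cursors c1@7 c3@16 c2@21, authorship ..11.11....33.33.2222
Authorship (.=original, N=cursor N): . . 1 1 . 1 1 . . . . 3 3 . 3 3 . 2 2 2 2
Index 2: author = 1

Answer: cursor 1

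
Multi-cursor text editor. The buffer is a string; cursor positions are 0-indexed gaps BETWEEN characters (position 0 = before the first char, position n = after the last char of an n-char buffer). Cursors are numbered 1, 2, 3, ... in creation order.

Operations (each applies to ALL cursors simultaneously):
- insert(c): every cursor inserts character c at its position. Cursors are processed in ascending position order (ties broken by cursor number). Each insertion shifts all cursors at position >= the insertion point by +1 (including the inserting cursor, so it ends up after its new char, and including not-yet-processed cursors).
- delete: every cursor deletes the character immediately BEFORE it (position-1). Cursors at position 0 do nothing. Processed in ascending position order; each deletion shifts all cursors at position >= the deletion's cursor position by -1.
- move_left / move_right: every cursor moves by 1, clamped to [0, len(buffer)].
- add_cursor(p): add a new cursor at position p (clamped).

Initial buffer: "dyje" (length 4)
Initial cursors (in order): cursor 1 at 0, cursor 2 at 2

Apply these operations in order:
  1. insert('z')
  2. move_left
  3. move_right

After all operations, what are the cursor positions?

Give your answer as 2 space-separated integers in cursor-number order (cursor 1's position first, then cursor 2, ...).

Answer: 1 4

Derivation:
After op 1 (insert('z')): buffer="zdyzje" (len 6), cursors c1@1 c2@4, authorship 1..2..
After op 2 (move_left): buffer="zdyzje" (len 6), cursors c1@0 c2@3, authorship 1..2..
After op 3 (move_right): buffer="zdyzje" (len 6), cursors c1@1 c2@4, authorship 1..2..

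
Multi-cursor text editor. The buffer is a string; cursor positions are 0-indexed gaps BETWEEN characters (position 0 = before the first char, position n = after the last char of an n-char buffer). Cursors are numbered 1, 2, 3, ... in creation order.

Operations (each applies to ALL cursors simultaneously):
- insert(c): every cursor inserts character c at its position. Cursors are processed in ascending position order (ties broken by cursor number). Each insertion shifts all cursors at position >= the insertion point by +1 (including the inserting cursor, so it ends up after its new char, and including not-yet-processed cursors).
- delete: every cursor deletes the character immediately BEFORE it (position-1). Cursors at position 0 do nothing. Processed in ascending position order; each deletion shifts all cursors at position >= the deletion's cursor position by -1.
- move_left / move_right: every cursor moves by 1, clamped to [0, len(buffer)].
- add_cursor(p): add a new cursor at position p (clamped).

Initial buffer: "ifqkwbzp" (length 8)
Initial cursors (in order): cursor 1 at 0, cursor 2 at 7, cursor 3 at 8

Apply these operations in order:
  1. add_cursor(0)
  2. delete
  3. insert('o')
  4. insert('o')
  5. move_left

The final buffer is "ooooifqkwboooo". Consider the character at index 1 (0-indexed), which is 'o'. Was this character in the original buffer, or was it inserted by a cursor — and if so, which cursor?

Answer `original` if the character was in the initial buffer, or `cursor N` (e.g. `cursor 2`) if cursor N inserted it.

Answer: cursor 4

Derivation:
After op 1 (add_cursor(0)): buffer="ifqkwbzp" (len 8), cursors c1@0 c4@0 c2@7 c3@8, authorship ........
After op 2 (delete): buffer="ifqkwb" (len 6), cursors c1@0 c4@0 c2@6 c3@6, authorship ......
After op 3 (insert('o')): buffer="ooifqkwboo" (len 10), cursors c1@2 c4@2 c2@10 c3@10, authorship 14......23
After op 4 (insert('o')): buffer="ooooifqkwboooo" (len 14), cursors c1@4 c4@4 c2@14 c3@14, authorship 1414......2323
After op 5 (move_left): buffer="ooooifqkwboooo" (len 14), cursors c1@3 c4@3 c2@13 c3@13, authorship 1414......2323
Authorship (.=original, N=cursor N): 1 4 1 4 . . . . . . 2 3 2 3
Index 1: author = 4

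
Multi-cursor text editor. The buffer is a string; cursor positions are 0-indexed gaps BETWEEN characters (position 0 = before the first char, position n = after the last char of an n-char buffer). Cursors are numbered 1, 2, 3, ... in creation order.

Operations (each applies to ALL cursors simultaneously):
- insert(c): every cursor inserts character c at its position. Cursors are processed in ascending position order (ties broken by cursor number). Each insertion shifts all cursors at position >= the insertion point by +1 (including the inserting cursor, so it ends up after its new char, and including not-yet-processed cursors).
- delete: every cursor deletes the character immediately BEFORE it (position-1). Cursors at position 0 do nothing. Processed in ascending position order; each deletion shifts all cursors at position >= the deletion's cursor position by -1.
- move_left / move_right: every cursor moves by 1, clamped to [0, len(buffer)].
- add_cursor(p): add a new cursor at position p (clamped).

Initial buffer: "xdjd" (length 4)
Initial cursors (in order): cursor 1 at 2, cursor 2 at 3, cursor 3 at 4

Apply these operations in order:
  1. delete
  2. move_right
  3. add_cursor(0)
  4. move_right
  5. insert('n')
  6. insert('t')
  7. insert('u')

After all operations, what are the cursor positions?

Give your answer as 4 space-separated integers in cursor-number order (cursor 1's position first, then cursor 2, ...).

Answer: 13 13 13 13

Derivation:
After op 1 (delete): buffer="x" (len 1), cursors c1@1 c2@1 c3@1, authorship .
After op 2 (move_right): buffer="x" (len 1), cursors c1@1 c2@1 c3@1, authorship .
After op 3 (add_cursor(0)): buffer="x" (len 1), cursors c4@0 c1@1 c2@1 c3@1, authorship .
After op 4 (move_right): buffer="x" (len 1), cursors c1@1 c2@1 c3@1 c4@1, authorship .
After op 5 (insert('n')): buffer="xnnnn" (len 5), cursors c1@5 c2@5 c3@5 c4@5, authorship .1234
After op 6 (insert('t')): buffer="xnnnntttt" (len 9), cursors c1@9 c2@9 c3@9 c4@9, authorship .12341234
After op 7 (insert('u')): buffer="xnnnnttttuuuu" (len 13), cursors c1@13 c2@13 c3@13 c4@13, authorship .123412341234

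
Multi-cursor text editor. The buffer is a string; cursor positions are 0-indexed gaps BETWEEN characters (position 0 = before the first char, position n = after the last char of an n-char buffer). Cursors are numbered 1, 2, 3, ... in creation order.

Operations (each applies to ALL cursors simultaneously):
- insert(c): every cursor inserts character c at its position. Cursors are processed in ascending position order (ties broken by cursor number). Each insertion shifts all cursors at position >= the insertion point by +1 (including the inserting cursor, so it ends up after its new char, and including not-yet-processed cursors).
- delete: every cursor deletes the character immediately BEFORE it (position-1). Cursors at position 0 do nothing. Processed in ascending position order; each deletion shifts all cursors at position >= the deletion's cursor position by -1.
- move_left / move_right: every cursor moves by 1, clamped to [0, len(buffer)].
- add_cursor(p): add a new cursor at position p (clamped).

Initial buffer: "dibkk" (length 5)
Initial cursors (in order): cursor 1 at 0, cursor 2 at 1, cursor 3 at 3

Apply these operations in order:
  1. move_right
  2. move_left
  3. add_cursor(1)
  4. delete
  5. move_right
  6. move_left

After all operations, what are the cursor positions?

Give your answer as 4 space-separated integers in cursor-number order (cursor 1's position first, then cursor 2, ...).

After op 1 (move_right): buffer="dibkk" (len 5), cursors c1@1 c2@2 c3@4, authorship .....
After op 2 (move_left): buffer="dibkk" (len 5), cursors c1@0 c2@1 c3@3, authorship .....
After op 3 (add_cursor(1)): buffer="dibkk" (len 5), cursors c1@0 c2@1 c4@1 c3@3, authorship .....
After op 4 (delete): buffer="ikk" (len 3), cursors c1@0 c2@0 c4@0 c3@1, authorship ...
After op 5 (move_right): buffer="ikk" (len 3), cursors c1@1 c2@1 c4@1 c3@2, authorship ...
After op 6 (move_left): buffer="ikk" (len 3), cursors c1@0 c2@0 c4@0 c3@1, authorship ...

Answer: 0 0 1 0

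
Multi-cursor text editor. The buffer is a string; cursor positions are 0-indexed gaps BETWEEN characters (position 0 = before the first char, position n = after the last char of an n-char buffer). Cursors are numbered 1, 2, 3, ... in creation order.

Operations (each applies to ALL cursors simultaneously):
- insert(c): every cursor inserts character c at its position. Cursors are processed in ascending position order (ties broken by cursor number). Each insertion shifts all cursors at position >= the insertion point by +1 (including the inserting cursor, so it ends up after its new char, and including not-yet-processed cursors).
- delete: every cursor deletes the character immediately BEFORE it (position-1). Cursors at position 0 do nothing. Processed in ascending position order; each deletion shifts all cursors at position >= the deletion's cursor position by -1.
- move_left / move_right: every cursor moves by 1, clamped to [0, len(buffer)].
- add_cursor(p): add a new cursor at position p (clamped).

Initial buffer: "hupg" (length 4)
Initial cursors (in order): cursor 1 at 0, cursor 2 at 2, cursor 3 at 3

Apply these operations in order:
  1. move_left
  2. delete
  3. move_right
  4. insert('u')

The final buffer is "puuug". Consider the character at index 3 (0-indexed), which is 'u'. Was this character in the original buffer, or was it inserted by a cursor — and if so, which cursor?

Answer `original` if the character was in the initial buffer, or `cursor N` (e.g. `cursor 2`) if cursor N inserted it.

Answer: cursor 3

Derivation:
After op 1 (move_left): buffer="hupg" (len 4), cursors c1@0 c2@1 c3@2, authorship ....
After op 2 (delete): buffer="pg" (len 2), cursors c1@0 c2@0 c3@0, authorship ..
After op 3 (move_right): buffer="pg" (len 2), cursors c1@1 c2@1 c3@1, authorship ..
After op 4 (insert('u')): buffer="puuug" (len 5), cursors c1@4 c2@4 c3@4, authorship .123.
Authorship (.=original, N=cursor N): . 1 2 3 .
Index 3: author = 3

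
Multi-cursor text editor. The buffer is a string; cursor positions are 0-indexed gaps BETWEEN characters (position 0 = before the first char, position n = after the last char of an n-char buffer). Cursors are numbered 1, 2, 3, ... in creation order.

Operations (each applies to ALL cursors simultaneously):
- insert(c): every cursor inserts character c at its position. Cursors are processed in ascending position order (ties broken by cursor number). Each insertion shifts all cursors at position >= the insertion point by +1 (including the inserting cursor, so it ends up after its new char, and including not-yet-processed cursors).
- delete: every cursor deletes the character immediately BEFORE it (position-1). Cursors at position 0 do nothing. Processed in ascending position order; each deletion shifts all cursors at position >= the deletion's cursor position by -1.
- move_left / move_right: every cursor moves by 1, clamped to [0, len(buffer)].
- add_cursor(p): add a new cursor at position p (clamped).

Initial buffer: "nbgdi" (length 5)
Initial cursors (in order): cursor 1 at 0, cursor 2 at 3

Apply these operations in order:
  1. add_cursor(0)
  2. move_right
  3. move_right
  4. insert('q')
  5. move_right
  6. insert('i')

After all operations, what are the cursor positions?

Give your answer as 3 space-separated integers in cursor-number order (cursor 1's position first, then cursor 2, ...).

Answer: 7 11 7

Derivation:
After op 1 (add_cursor(0)): buffer="nbgdi" (len 5), cursors c1@0 c3@0 c2@3, authorship .....
After op 2 (move_right): buffer="nbgdi" (len 5), cursors c1@1 c3@1 c2@4, authorship .....
After op 3 (move_right): buffer="nbgdi" (len 5), cursors c1@2 c3@2 c2@5, authorship .....
After op 4 (insert('q')): buffer="nbqqgdiq" (len 8), cursors c1@4 c3@4 c2@8, authorship ..13...2
After op 5 (move_right): buffer="nbqqgdiq" (len 8), cursors c1@5 c3@5 c2@8, authorship ..13...2
After op 6 (insert('i')): buffer="nbqqgiidiqi" (len 11), cursors c1@7 c3@7 c2@11, authorship ..13.13..22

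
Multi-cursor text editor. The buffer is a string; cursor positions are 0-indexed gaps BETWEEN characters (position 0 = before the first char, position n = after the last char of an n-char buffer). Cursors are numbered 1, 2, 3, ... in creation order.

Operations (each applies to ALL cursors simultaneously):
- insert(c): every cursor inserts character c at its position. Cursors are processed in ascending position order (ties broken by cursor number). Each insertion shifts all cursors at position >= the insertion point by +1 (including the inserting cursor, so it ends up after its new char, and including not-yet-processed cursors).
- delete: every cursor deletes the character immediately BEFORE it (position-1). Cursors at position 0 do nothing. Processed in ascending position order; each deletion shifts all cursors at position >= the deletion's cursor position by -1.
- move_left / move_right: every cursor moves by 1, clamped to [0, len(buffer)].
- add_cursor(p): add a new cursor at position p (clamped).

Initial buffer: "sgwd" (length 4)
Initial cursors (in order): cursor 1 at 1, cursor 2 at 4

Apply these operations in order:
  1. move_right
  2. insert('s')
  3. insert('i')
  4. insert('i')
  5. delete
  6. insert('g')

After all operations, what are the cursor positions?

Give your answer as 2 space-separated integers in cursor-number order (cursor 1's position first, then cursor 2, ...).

Answer: 5 10

Derivation:
After op 1 (move_right): buffer="sgwd" (len 4), cursors c1@2 c2@4, authorship ....
After op 2 (insert('s')): buffer="sgswds" (len 6), cursors c1@3 c2@6, authorship ..1..2
After op 3 (insert('i')): buffer="sgsiwdsi" (len 8), cursors c1@4 c2@8, authorship ..11..22
After op 4 (insert('i')): buffer="sgsiiwdsii" (len 10), cursors c1@5 c2@10, authorship ..111..222
After op 5 (delete): buffer="sgsiwdsi" (len 8), cursors c1@4 c2@8, authorship ..11..22
After op 6 (insert('g')): buffer="sgsigwdsig" (len 10), cursors c1@5 c2@10, authorship ..111..222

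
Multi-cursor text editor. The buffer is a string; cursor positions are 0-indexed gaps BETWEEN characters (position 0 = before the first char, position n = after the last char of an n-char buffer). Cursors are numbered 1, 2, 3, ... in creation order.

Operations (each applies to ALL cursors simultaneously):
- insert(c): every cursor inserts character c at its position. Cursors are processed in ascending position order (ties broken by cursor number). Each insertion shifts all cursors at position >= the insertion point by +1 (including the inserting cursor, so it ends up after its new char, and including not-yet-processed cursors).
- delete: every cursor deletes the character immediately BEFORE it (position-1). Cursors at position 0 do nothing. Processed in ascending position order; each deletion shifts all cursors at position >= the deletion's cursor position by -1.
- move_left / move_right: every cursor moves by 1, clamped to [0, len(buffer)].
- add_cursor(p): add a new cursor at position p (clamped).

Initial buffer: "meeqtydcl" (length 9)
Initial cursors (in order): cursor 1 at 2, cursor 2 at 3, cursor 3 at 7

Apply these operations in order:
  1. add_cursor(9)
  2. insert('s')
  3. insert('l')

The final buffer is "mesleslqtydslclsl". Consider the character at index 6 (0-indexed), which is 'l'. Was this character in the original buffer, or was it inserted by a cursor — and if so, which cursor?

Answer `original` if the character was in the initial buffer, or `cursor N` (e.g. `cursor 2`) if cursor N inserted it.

After op 1 (add_cursor(9)): buffer="meeqtydcl" (len 9), cursors c1@2 c2@3 c3@7 c4@9, authorship .........
After op 2 (insert('s')): buffer="mesesqtydscls" (len 13), cursors c1@3 c2@5 c3@10 c4@13, authorship ..1.2....3..4
After op 3 (insert('l')): buffer="mesleslqtydslclsl" (len 17), cursors c1@4 c2@7 c3@13 c4@17, authorship ..11.22....33..44
Authorship (.=original, N=cursor N): . . 1 1 . 2 2 . . . . 3 3 . . 4 4
Index 6: author = 2

Answer: cursor 2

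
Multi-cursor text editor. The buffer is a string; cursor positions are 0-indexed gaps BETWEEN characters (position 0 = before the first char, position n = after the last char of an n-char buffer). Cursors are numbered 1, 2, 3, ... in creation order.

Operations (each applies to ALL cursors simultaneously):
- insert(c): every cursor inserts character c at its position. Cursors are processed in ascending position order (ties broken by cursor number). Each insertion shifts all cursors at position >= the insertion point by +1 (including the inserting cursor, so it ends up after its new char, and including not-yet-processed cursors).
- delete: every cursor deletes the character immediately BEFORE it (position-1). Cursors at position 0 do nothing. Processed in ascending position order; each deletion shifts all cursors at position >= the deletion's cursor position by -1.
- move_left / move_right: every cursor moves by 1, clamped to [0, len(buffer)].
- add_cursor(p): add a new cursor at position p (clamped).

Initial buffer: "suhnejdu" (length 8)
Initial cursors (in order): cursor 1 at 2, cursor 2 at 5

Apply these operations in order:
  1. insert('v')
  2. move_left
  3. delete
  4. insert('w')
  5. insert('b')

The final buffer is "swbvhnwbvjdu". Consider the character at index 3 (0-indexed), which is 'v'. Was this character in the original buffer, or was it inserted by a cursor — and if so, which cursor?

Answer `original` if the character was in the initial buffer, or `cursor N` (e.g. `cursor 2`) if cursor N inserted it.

After op 1 (insert('v')): buffer="suvhnevjdu" (len 10), cursors c1@3 c2@7, authorship ..1...2...
After op 2 (move_left): buffer="suvhnevjdu" (len 10), cursors c1@2 c2@6, authorship ..1...2...
After op 3 (delete): buffer="svhnvjdu" (len 8), cursors c1@1 c2@4, authorship .1..2...
After op 4 (insert('w')): buffer="swvhnwvjdu" (len 10), cursors c1@2 c2@6, authorship .11..22...
After op 5 (insert('b')): buffer="swbvhnwbvjdu" (len 12), cursors c1@3 c2@8, authorship .111..222...
Authorship (.=original, N=cursor N): . 1 1 1 . . 2 2 2 . . .
Index 3: author = 1

Answer: cursor 1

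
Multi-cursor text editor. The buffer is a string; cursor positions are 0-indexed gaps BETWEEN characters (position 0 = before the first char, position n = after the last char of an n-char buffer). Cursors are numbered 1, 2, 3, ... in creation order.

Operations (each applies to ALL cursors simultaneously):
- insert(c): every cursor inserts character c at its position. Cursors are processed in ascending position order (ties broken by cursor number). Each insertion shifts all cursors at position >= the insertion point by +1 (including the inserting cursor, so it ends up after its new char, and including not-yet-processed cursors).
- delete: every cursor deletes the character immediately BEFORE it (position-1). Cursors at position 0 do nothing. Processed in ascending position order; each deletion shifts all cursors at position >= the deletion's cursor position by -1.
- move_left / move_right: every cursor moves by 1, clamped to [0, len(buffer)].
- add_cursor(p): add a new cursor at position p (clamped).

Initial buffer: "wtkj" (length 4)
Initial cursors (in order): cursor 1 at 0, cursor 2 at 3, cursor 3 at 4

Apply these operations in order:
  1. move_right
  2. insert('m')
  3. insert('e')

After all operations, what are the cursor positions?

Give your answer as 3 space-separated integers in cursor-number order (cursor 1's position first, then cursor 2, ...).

After op 1 (move_right): buffer="wtkj" (len 4), cursors c1@1 c2@4 c3@4, authorship ....
After op 2 (insert('m')): buffer="wmtkjmm" (len 7), cursors c1@2 c2@7 c3@7, authorship .1...23
After op 3 (insert('e')): buffer="wmetkjmmee" (len 10), cursors c1@3 c2@10 c3@10, authorship .11...2323

Answer: 3 10 10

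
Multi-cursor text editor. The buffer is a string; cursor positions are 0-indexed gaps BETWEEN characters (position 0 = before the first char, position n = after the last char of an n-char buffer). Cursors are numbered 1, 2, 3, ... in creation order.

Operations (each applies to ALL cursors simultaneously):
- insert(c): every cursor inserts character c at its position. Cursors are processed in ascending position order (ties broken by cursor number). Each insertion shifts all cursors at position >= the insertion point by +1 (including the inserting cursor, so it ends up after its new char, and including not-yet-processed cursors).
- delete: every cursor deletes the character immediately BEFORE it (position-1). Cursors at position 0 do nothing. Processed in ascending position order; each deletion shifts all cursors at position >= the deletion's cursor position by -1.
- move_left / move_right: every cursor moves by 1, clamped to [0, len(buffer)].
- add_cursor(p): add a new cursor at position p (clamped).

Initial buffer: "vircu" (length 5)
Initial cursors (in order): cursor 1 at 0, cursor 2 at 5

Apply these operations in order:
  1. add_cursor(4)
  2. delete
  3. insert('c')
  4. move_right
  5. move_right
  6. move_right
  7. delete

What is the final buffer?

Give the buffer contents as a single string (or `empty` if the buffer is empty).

Answer: cvi

Derivation:
After op 1 (add_cursor(4)): buffer="vircu" (len 5), cursors c1@0 c3@4 c2@5, authorship .....
After op 2 (delete): buffer="vir" (len 3), cursors c1@0 c2@3 c3@3, authorship ...
After op 3 (insert('c')): buffer="cvircc" (len 6), cursors c1@1 c2@6 c3@6, authorship 1...23
After op 4 (move_right): buffer="cvircc" (len 6), cursors c1@2 c2@6 c3@6, authorship 1...23
After op 5 (move_right): buffer="cvircc" (len 6), cursors c1@3 c2@6 c3@6, authorship 1...23
After op 6 (move_right): buffer="cvircc" (len 6), cursors c1@4 c2@6 c3@6, authorship 1...23
After op 7 (delete): buffer="cvi" (len 3), cursors c1@3 c2@3 c3@3, authorship 1..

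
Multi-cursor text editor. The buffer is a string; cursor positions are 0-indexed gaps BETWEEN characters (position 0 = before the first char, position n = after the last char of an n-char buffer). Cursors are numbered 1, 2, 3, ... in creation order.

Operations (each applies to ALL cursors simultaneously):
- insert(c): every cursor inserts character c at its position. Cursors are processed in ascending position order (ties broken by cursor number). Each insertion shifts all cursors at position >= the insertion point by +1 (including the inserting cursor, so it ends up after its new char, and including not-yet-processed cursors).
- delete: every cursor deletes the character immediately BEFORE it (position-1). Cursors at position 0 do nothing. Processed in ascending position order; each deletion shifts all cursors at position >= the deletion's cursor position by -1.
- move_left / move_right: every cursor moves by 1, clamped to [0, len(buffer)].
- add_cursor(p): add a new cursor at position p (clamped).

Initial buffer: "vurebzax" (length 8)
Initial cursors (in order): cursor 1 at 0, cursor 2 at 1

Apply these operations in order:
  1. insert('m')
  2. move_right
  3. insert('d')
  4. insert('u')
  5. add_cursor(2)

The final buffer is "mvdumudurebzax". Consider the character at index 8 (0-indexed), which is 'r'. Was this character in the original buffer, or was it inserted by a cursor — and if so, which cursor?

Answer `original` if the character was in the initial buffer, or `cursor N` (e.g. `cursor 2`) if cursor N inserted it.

Answer: original

Derivation:
After op 1 (insert('m')): buffer="mvmurebzax" (len 10), cursors c1@1 c2@3, authorship 1.2.......
After op 2 (move_right): buffer="mvmurebzax" (len 10), cursors c1@2 c2@4, authorship 1.2.......
After op 3 (insert('d')): buffer="mvdmudrebzax" (len 12), cursors c1@3 c2@6, authorship 1.12.2......
After op 4 (insert('u')): buffer="mvdumudurebzax" (len 14), cursors c1@4 c2@8, authorship 1.112.22......
After op 5 (add_cursor(2)): buffer="mvdumudurebzax" (len 14), cursors c3@2 c1@4 c2@8, authorship 1.112.22......
Authorship (.=original, N=cursor N): 1 . 1 1 2 . 2 2 . . . . . .
Index 8: author = original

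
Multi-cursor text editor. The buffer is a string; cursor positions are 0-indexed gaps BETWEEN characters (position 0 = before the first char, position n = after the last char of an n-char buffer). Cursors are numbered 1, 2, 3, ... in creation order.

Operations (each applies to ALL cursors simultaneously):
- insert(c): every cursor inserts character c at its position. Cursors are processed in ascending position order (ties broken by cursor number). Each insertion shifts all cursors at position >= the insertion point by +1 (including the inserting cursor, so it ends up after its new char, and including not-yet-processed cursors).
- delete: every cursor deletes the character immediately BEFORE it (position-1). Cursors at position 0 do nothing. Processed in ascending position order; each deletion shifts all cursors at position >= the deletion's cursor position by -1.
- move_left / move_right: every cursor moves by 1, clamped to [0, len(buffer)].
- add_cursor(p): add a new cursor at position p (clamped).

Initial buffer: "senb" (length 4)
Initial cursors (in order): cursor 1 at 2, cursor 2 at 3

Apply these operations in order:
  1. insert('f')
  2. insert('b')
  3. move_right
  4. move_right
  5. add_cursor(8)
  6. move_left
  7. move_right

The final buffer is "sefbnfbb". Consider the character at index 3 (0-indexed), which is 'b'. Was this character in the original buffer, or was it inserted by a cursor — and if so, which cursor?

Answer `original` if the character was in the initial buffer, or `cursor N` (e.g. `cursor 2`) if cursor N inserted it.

After op 1 (insert('f')): buffer="sefnfb" (len 6), cursors c1@3 c2@5, authorship ..1.2.
After op 2 (insert('b')): buffer="sefbnfbb" (len 8), cursors c1@4 c2@7, authorship ..11.22.
After op 3 (move_right): buffer="sefbnfbb" (len 8), cursors c1@5 c2@8, authorship ..11.22.
After op 4 (move_right): buffer="sefbnfbb" (len 8), cursors c1@6 c2@8, authorship ..11.22.
After op 5 (add_cursor(8)): buffer="sefbnfbb" (len 8), cursors c1@6 c2@8 c3@8, authorship ..11.22.
After op 6 (move_left): buffer="sefbnfbb" (len 8), cursors c1@5 c2@7 c3@7, authorship ..11.22.
After op 7 (move_right): buffer="sefbnfbb" (len 8), cursors c1@6 c2@8 c3@8, authorship ..11.22.
Authorship (.=original, N=cursor N): . . 1 1 . 2 2 .
Index 3: author = 1

Answer: cursor 1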